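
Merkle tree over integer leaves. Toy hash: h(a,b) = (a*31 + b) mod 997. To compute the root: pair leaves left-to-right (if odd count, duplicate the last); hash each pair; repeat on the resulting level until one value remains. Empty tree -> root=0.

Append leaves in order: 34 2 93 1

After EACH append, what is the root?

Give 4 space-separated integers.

After append 34 (leaves=[34]):
  L0: [34]
  root=34
After append 2 (leaves=[34, 2]):
  L0: [34, 2]
  L1: h(34,2)=(34*31+2)%997=59 -> [59]
  root=59
After append 93 (leaves=[34, 2, 93]):
  L0: [34, 2, 93]
  L1: h(34,2)=(34*31+2)%997=59 h(93,93)=(93*31+93)%997=982 -> [59, 982]
  L2: h(59,982)=(59*31+982)%997=817 -> [817]
  root=817
After append 1 (leaves=[34, 2, 93, 1]):
  L0: [34, 2, 93, 1]
  L1: h(34,2)=(34*31+2)%997=59 h(93,1)=(93*31+1)%997=890 -> [59, 890]
  L2: h(59,890)=(59*31+890)%997=725 -> [725]
  root=725

Answer: 34 59 817 725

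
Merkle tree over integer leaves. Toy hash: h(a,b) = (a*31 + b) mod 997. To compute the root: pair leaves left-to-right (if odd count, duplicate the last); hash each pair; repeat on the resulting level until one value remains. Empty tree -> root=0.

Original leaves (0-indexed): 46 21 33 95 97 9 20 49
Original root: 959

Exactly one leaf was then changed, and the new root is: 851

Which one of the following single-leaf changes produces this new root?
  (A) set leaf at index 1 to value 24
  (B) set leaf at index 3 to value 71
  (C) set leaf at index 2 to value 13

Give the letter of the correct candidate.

Original leaves: [46, 21, 33, 95, 97, 9, 20, 49]
Target new root: 851
Try each candidate change and compute the resulting root:
Candidate A: set leaf[1] = 24 -> leaves = [46, 24, 33, 95, 97, 9, 20, 49]
  L0: [46, 24, 33, 95, 97, 9, 20, 49]
  L1: h(46,24)=(46*31+24)%997=453 h(33,95)=(33*31+95)%997=121 h(97,9)=(97*31+9)%997=25 h(20,49)=(20*31+49)%997=669 -> [453, 121, 25, 669]
  L2: h(453,121)=(453*31+121)%997=206 h(25,669)=(25*31+669)%997=447 -> [206, 447]
  L3: h(206,447)=(206*31+447)%997=851 -> [851]
  root = 851 == target 851  ** MATCH **
Candidate B: set leaf[3] = 71 -> leaves = [46, 21, 33, 71, 97, 9, 20, 49]
  L0: [46, 21, 33, 71, 97, 9, 20, 49]
  L1: h(46,21)=(46*31+21)%997=450 h(33,71)=(33*31+71)%997=97 h(97,9)=(97*31+9)%997=25 h(20,49)=(20*31+49)%997=669 -> [450, 97, 25, 669]
  L2: h(450,97)=(450*31+97)%997=89 h(25,669)=(25*31+669)%997=447 -> [89, 447]
  L3: h(89,447)=(89*31+447)%997=215 -> [215]
  root = 215 != target 851
Candidate C: set leaf[2] = 13 -> leaves = [46, 21, 13, 95, 97, 9, 20, 49]
  L0: [46, 21, 13, 95, 97, 9, 20, 49]
  L1: h(46,21)=(46*31+21)%997=450 h(13,95)=(13*31+95)%997=498 h(97,9)=(97*31+9)%997=25 h(20,49)=(20*31+49)%997=669 -> [450, 498, 25, 669]
  L2: h(450,498)=(450*31+498)%997=490 h(25,669)=(25*31+669)%997=447 -> [490, 447]
  L3: h(490,447)=(490*31+447)%997=682 -> [682]
  root = 682 != target 851
Candidate A produces the target root.

Answer: A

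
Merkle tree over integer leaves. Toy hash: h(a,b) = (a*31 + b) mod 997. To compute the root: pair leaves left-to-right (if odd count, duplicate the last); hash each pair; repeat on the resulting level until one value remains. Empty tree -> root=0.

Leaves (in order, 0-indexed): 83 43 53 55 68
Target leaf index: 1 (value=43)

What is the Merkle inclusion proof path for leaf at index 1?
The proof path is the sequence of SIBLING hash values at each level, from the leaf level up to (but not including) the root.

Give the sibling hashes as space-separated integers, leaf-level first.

Answer: 83 701 839

Derivation:
L0 (leaves): [83, 43, 53, 55, 68], target index=1
L1: h(83,43)=(83*31+43)%997=622 [pair 0] h(53,55)=(53*31+55)%997=701 [pair 1] h(68,68)=(68*31+68)%997=182 [pair 2] -> [622, 701, 182]
  Sibling for proof at L0: 83
L2: h(622,701)=(622*31+701)%997=43 [pair 0] h(182,182)=(182*31+182)%997=839 [pair 1] -> [43, 839]
  Sibling for proof at L1: 701
L3: h(43,839)=(43*31+839)%997=178 [pair 0] -> [178]
  Sibling for proof at L2: 839
Root: 178
Proof path (sibling hashes from leaf to root): [83, 701, 839]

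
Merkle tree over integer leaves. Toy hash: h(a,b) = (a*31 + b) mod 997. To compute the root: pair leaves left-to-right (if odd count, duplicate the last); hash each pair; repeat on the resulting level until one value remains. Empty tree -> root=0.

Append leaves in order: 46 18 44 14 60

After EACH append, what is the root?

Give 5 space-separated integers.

Answer: 46 447 310 280 330

Derivation:
After append 46 (leaves=[46]):
  L0: [46]
  root=46
After append 18 (leaves=[46, 18]):
  L0: [46, 18]
  L1: h(46,18)=(46*31+18)%997=447 -> [447]
  root=447
After append 44 (leaves=[46, 18, 44]):
  L0: [46, 18, 44]
  L1: h(46,18)=(46*31+18)%997=447 h(44,44)=(44*31+44)%997=411 -> [447, 411]
  L2: h(447,411)=(447*31+411)%997=310 -> [310]
  root=310
After append 14 (leaves=[46, 18, 44, 14]):
  L0: [46, 18, 44, 14]
  L1: h(46,18)=(46*31+18)%997=447 h(44,14)=(44*31+14)%997=381 -> [447, 381]
  L2: h(447,381)=(447*31+381)%997=280 -> [280]
  root=280
After append 60 (leaves=[46, 18, 44, 14, 60]):
  L0: [46, 18, 44, 14, 60]
  L1: h(46,18)=(46*31+18)%997=447 h(44,14)=(44*31+14)%997=381 h(60,60)=(60*31+60)%997=923 -> [447, 381, 923]
  L2: h(447,381)=(447*31+381)%997=280 h(923,923)=(923*31+923)%997=623 -> [280, 623]
  L3: h(280,623)=(280*31+623)%997=330 -> [330]
  root=330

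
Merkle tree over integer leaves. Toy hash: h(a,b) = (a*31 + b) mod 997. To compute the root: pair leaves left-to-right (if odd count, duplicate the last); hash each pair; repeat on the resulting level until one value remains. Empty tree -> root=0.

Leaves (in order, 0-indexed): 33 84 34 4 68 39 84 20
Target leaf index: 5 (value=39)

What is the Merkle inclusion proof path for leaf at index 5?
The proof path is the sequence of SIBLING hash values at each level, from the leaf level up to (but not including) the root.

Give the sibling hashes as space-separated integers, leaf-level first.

L0 (leaves): [33, 84, 34, 4, 68, 39, 84, 20], target index=5
L1: h(33,84)=(33*31+84)%997=110 [pair 0] h(34,4)=(34*31+4)%997=61 [pair 1] h(68,39)=(68*31+39)%997=153 [pair 2] h(84,20)=(84*31+20)%997=630 [pair 3] -> [110, 61, 153, 630]
  Sibling for proof at L0: 68
L2: h(110,61)=(110*31+61)%997=480 [pair 0] h(153,630)=(153*31+630)%997=388 [pair 1] -> [480, 388]
  Sibling for proof at L1: 630
L3: h(480,388)=(480*31+388)%997=313 [pair 0] -> [313]
  Sibling for proof at L2: 480
Root: 313
Proof path (sibling hashes from leaf to root): [68, 630, 480]

Answer: 68 630 480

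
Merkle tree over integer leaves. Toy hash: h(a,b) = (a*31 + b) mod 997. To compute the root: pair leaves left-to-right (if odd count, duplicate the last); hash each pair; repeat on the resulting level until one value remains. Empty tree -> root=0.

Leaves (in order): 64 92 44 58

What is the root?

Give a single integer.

Answer: 973

Derivation:
L0: [64, 92, 44, 58]
L1: h(64,92)=(64*31+92)%997=82 h(44,58)=(44*31+58)%997=425 -> [82, 425]
L2: h(82,425)=(82*31+425)%997=973 -> [973]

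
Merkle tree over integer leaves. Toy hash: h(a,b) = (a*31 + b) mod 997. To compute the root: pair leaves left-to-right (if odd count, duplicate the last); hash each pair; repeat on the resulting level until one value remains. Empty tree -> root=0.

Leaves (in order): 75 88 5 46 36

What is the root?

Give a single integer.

L0: [75, 88, 5, 46, 36]
L1: h(75,88)=(75*31+88)%997=419 h(5,46)=(5*31+46)%997=201 h(36,36)=(36*31+36)%997=155 -> [419, 201, 155]
L2: h(419,201)=(419*31+201)%997=229 h(155,155)=(155*31+155)%997=972 -> [229, 972]
L3: h(229,972)=(229*31+972)%997=95 -> [95]

Answer: 95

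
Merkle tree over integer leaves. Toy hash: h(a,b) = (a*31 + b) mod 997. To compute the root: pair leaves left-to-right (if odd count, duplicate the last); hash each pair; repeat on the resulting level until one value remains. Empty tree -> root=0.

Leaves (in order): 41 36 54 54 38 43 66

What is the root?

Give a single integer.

L0: [41, 36, 54, 54, 38, 43, 66]
L1: h(41,36)=(41*31+36)%997=310 h(54,54)=(54*31+54)%997=731 h(38,43)=(38*31+43)%997=224 h(66,66)=(66*31+66)%997=118 -> [310, 731, 224, 118]
L2: h(310,731)=(310*31+731)%997=371 h(224,118)=(224*31+118)%997=83 -> [371, 83]
L3: h(371,83)=(371*31+83)%997=617 -> [617]

Answer: 617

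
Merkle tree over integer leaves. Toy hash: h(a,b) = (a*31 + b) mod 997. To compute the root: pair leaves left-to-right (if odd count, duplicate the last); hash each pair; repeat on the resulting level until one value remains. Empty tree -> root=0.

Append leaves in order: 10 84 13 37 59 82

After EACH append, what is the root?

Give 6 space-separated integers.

After append 10 (leaves=[10]):
  L0: [10]
  root=10
After append 84 (leaves=[10, 84]):
  L0: [10, 84]
  L1: h(10,84)=(10*31+84)%997=394 -> [394]
  root=394
After append 13 (leaves=[10, 84, 13]):
  L0: [10, 84, 13]
  L1: h(10,84)=(10*31+84)%997=394 h(13,13)=(13*31+13)%997=416 -> [394, 416]
  L2: h(394,416)=(394*31+416)%997=666 -> [666]
  root=666
After append 37 (leaves=[10, 84, 13, 37]):
  L0: [10, 84, 13, 37]
  L1: h(10,84)=(10*31+84)%997=394 h(13,37)=(13*31+37)%997=440 -> [394, 440]
  L2: h(394,440)=(394*31+440)%997=690 -> [690]
  root=690
After append 59 (leaves=[10, 84, 13, 37, 59]):
  L0: [10, 84, 13, 37, 59]
  L1: h(10,84)=(10*31+84)%997=394 h(13,37)=(13*31+37)%997=440 h(59,59)=(59*31+59)%997=891 -> [394, 440, 891]
  L2: h(394,440)=(394*31+440)%997=690 h(891,891)=(891*31+891)%997=596 -> [690, 596]
  L3: h(690,596)=(690*31+596)%997=52 -> [52]
  root=52
After append 82 (leaves=[10, 84, 13, 37, 59, 82]):
  L0: [10, 84, 13, 37, 59, 82]
  L1: h(10,84)=(10*31+84)%997=394 h(13,37)=(13*31+37)%997=440 h(59,82)=(59*31+82)%997=914 -> [394, 440, 914]
  L2: h(394,440)=(394*31+440)%997=690 h(914,914)=(914*31+914)%997=335 -> [690, 335]
  L3: h(690,335)=(690*31+335)%997=788 -> [788]
  root=788

Answer: 10 394 666 690 52 788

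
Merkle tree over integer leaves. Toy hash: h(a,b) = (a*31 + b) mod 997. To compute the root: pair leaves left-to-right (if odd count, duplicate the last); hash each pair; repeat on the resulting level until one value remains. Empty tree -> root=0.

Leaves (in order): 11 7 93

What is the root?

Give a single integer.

L0: [11, 7, 93]
L1: h(11,7)=(11*31+7)%997=348 h(93,93)=(93*31+93)%997=982 -> [348, 982]
L2: h(348,982)=(348*31+982)%997=803 -> [803]

Answer: 803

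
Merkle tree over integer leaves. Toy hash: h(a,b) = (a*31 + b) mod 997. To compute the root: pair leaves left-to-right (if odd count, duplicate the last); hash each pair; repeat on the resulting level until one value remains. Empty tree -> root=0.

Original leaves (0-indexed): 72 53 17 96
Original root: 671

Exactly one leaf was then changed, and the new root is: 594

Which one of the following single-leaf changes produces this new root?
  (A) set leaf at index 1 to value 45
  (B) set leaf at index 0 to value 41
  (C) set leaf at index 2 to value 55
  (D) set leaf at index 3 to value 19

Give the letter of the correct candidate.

Answer: D

Derivation:
Original leaves: [72, 53, 17, 96]
Target new root: 594
Try each candidate change and compute the resulting root:
Candidate A: set leaf[1] = 45 -> leaves = [72, 45, 17, 96]
  L0: [72, 45, 17, 96]
  L1: h(72,45)=(72*31+45)%997=283 h(17,96)=(17*31+96)%997=623 -> [283, 623]
  L2: h(283,623)=(283*31+623)%997=423 -> [423]
  root = 423 != target 594
Candidate B: set leaf[0] = 41 -> leaves = [41, 53, 17, 96]
  L0: [41, 53, 17, 96]
  L1: h(41,53)=(41*31+53)%997=327 h(17,96)=(17*31+96)%997=623 -> [327, 623]
  L2: h(327,623)=(327*31+623)%997=790 -> [790]
  root = 790 != target 594
Candidate C: set leaf[2] = 55 -> leaves = [72, 53, 55, 96]
  L0: [72, 53, 55, 96]
  L1: h(72,53)=(72*31+53)%997=291 h(55,96)=(55*31+96)%997=804 -> [291, 804]
  L2: h(291,804)=(291*31+804)%997=852 -> [852]
  root = 852 != target 594
Candidate D: set leaf[3] = 19 -> leaves = [72, 53, 17, 19]
  L0: [72, 53, 17, 19]
  L1: h(72,53)=(72*31+53)%997=291 h(17,19)=(17*31+19)%997=546 -> [291, 546]
  L2: h(291,546)=(291*31+546)%997=594 -> [594]
  root = 594 == target 594  ** MATCH **
Candidate D produces the target root.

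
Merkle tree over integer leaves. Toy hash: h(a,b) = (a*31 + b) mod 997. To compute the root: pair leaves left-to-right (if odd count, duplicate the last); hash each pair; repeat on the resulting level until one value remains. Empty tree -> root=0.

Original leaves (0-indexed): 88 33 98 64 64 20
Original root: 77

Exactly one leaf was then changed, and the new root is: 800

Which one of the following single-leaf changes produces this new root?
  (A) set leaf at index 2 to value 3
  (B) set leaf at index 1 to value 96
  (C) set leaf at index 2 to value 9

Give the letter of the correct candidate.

Original leaves: [88, 33, 98, 64, 64, 20]
Target new root: 800
Try each candidate change and compute the resulting root:
Candidate A: set leaf[2] = 3 -> leaves = [88, 33, 3, 64, 64, 20]
  L0: [88, 33, 3, 64, 64, 20]
  L1: h(88,33)=(88*31+33)%997=767 h(3,64)=(3*31+64)%997=157 h(64,20)=(64*31+20)%997=10 -> [767, 157, 10]
  L2: h(767,157)=(767*31+157)%997=6 h(10,10)=(10*31+10)%997=320 -> [6, 320]
  L3: h(6,320)=(6*31+320)%997=506 -> [506]
  root = 506 != target 800
Candidate B: set leaf[1] = 96 -> leaves = [88, 96, 98, 64, 64, 20]
  L0: [88, 96, 98, 64, 64, 20]
  L1: h(88,96)=(88*31+96)%997=830 h(98,64)=(98*31+64)%997=111 h(64,20)=(64*31+20)%997=10 -> [830, 111, 10]
  L2: h(830,111)=(830*31+111)%997=916 h(10,10)=(10*31+10)%997=320 -> [916, 320]
  L3: h(916,320)=(916*31+320)%997=800 -> [800]
  root = 800 == target 800  ** MATCH **
Candidate C: set leaf[2] = 9 -> leaves = [88, 33, 9, 64, 64, 20]
  L0: [88, 33, 9, 64, 64, 20]
  L1: h(88,33)=(88*31+33)%997=767 h(9,64)=(9*31+64)%997=343 h(64,20)=(64*31+20)%997=10 -> [767, 343, 10]
  L2: h(767,343)=(767*31+343)%997=192 h(10,10)=(10*31+10)%997=320 -> [192, 320]
  L3: h(192,320)=(192*31+320)%997=290 -> [290]
  root = 290 != target 800
Candidate B produces the target root.

Answer: B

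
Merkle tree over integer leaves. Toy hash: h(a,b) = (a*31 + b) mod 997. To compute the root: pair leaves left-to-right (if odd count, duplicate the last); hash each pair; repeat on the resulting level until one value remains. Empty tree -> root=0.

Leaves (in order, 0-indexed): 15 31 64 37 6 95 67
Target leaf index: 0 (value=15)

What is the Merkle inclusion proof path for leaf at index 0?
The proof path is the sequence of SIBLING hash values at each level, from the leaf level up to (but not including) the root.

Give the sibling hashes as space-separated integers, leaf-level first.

Answer: 31 27 885

Derivation:
L0 (leaves): [15, 31, 64, 37, 6, 95, 67], target index=0
L1: h(15,31)=(15*31+31)%997=496 [pair 0] h(64,37)=(64*31+37)%997=27 [pair 1] h(6,95)=(6*31+95)%997=281 [pair 2] h(67,67)=(67*31+67)%997=150 [pair 3] -> [496, 27, 281, 150]
  Sibling for proof at L0: 31
L2: h(496,27)=(496*31+27)%997=448 [pair 0] h(281,150)=(281*31+150)%997=885 [pair 1] -> [448, 885]
  Sibling for proof at L1: 27
L3: h(448,885)=(448*31+885)%997=815 [pair 0] -> [815]
  Sibling for proof at L2: 885
Root: 815
Proof path (sibling hashes from leaf to root): [31, 27, 885]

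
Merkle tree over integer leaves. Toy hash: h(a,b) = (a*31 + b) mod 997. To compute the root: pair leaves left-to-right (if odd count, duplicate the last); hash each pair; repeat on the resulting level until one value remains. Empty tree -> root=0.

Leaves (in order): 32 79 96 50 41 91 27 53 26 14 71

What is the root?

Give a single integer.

Answer: 207

Derivation:
L0: [32, 79, 96, 50, 41, 91, 27, 53, 26, 14, 71]
L1: h(32,79)=(32*31+79)%997=74 h(96,50)=(96*31+50)%997=35 h(41,91)=(41*31+91)%997=365 h(27,53)=(27*31+53)%997=890 h(26,14)=(26*31+14)%997=820 h(71,71)=(71*31+71)%997=278 -> [74, 35, 365, 890, 820, 278]
L2: h(74,35)=(74*31+35)%997=335 h(365,890)=(365*31+890)%997=241 h(820,278)=(820*31+278)%997=773 -> [335, 241, 773]
L3: h(335,241)=(335*31+241)%997=656 h(773,773)=(773*31+773)%997=808 -> [656, 808]
L4: h(656,808)=(656*31+808)%997=207 -> [207]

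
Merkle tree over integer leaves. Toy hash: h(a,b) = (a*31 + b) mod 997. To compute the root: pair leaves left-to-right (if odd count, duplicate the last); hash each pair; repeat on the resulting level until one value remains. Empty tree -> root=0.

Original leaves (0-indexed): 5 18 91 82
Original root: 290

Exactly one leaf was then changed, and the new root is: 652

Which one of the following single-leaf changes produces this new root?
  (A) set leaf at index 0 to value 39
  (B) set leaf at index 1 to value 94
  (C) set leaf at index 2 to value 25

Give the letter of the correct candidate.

Answer: B

Derivation:
Original leaves: [5, 18, 91, 82]
Target new root: 652
Try each candidate change and compute the resulting root:
Candidate A: set leaf[0] = 39 -> leaves = [39, 18, 91, 82]
  L0: [39, 18, 91, 82]
  L1: h(39,18)=(39*31+18)%997=230 h(91,82)=(91*31+82)%997=909 -> [230, 909]
  L2: h(230,909)=(230*31+909)%997=63 -> [63]
  root = 63 != target 652
Candidate B: set leaf[1] = 94 -> leaves = [5, 94, 91, 82]
  L0: [5, 94, 91, 82]
  L1: h(5,94)=(5*31+94)%997=249 h(91,82)=(91*31+82)%997=909 -> [249, 909]
  L2: h(249,909)=(249*31+909)%997=652 -> [652]
  root = 652 == target 652  ** MATCH **
Candidate C: set leaf[2] = 25 -> leaves = [5, 18, 25, 82]
  L0: [5, 18, 25, 82]
  L1: h(5,18)=(5*31+18)%997=173 h(25,82)=(25*31+82)%997=857 -> [173, 857]
  L2: h(173,857)=(173*31+857)%997=238 -> [238]
  root = 238 != target 652
Candidate B produces the target root.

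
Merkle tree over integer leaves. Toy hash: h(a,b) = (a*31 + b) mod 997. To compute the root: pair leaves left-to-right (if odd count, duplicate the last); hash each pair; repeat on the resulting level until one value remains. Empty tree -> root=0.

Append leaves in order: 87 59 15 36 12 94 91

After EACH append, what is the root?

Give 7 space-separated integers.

After append 87 (leaves=[87]):
  L0: [87]
  root=87
After append 59 (leaves=[87, 59]):
  L0: [87, 59]
  L1: h(87,59)=(87*31+59)%997=762 -> [762]
  root=762
After append 15 (leaves=[87, 59, 15]):
  L0: [87, 59, 15]
  L1: h(87,59)=(87*31+59)%997=762 h(15,15)=(15*31+15)%997=480 -> [762, 480]
  L2: h(762,480)=(762*31+480)%997=174 -> [174]
  root=174
After append 36 (leaves=[87, 59, 15, 36]):
  L0: [87, 59, 15, 36]
  L1: h(87,59)=(87*31+59)%997=762 h(15,36)=(15*31+36)%997=501 -> [762, 501]
  L2: h(762,501)=(762*31+501)%997=195 -> [195]
  root=195
After append 12 (leaves=[87, 59, 15, 36, 12]):
  L0: [87, 59, 15, 36, 12]
  L1: h(87,59)=(87*31+59)%997=762 h(15,36)=(15*31+36)%997=501 h(12,12)=(12*31+12)%997=384 -> [762, 501, 384]
  L2: h(762,501)=(762*31+501)%997=195 h(384,384)=(384*31+384)%997=324 -> [195, 324]
  L3: h(195,324)=(195*31+324)%997=387 -> [387]
  root=387
After append 94 (leaves=[87, 59, 15, 36, 12, 94]):
  L0: [87, 59, 15, 36, 12, 94]
  L1: h(87,59)=(87*31+59)%997=762 h(15,36)=(15*31+36)%997=501 h(12,94)=(12*31+94)%997=466 -> [762, 501, 466]
  L2: h(762,501)=(762*31+501)%997=195 h(466,466)=(466*31+466)%997=954 -> [195, 954]
  L3: h(195,954)=(195*31+954)%997=20 -> [20]
  root=20
After append 91 (leaves=[87, 59, 15, 36, 12, 94, 91]):
  L0: [87, 59, 15, 36, 12, 94, 91]
  L1: h(87,59)=(87*31+59)%997=762 h(15,36)=(15*31+36)%997=501 h(12,94)=(12*31+94)%997=466 h(91,91)=(91*31+91)%997=918 -> [762, 501, 466, 918]
  L2: h(762,501)=(762*31+501)%997=195 h(466,918)=(466*31+918)%997=409 -> [195, 409]
  L3: h(195,409)=(195*31+409)%997=472 -> [472]
  root=472

Answer: 87 762 174 195 387 20 472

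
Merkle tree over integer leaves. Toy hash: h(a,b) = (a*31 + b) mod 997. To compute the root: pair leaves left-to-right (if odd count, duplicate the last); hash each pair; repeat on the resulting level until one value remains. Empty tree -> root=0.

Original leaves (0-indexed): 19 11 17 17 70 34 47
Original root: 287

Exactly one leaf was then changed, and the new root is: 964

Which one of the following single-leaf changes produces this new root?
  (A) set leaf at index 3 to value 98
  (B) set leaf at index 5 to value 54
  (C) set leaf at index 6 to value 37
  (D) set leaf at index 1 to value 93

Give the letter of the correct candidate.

Original leaves: [19, 11, 17, 17, 70, 34, 47]
Target new root: 964
Try each candidate change and compute the resulting root:
Candidate A: set leaf[3] = 98 -> leaves = [19, 11, 17, 98, 70, 34, 47]
  L0: [19, 11, 17, 98, 70, 34, 47]
  L1: h(19,11)=(19*31+11)%997=600 h(17,98)=(17*31+98)%997=625 h(70,34)=(70*31+34)%997=210 h(47,47)=(47*31+47)%997=507 -> [600, 625, 210, 507]
  L2: h(600,625)=(600*31+625)%997=282 h(210,507)=(210*31+507)%997=38 -> [282, 38]
  L3: h(282,38)=(282*31+38)%997=804 -> [804]
  root = 804 != target 964
Candidate B: set leaf[5] = 54 -> leaves = [19, 11, 17, 17, 70, 54, 47]
  L0: [19, 11, 17, 17, 70, 54, 47]
  L1: h(19,11)=(19*31+11)%997=600 h(17,17)=(17*31+17)%997=544 h(70,54)=(70*31+54)%997=230 h(47,47)=(47*31+47)%997=507 -> [600, 544, 230, 507]
  L2: h(600,544)=(600*31+544)%997=201 h(230,507)=(230*31+507)%997=658 -> [201, 658]
  L3: h(201,658)=(201*31+658)%997=907 -> [907]
  root = 907 != target 964
Candidate C: set leaf[6] = 37 -> leaves = [19, 11, 17, 17, 70, 34, 37]
  L0: [19, 11, 17, 17, 70, 34, 37]
  L1: h(19,11)=(19*31+11)%997=600 h(17,17)=(17*31+17)%997=544 h(70,34)=(70*31+34)%997=210 h(37,37)=(37*31+37)%997=187 -> [600, 544, 210, 187]
  L2: h(600,544)=(600*31+544)%997=201 h(210,187)=(210*31+187)%997=715 -> [201, 715]
  L3: h(201,715)=(201*31+715)%997=964 -> [964]
  root = 964 == target 964  ** MATCH **
Candidate D: set leaf[1] = 93 -> leaves = [19, 93, 17, 17, 70, 34, 47]
  L0: [19, 93, 17, 17, 70, 34, 47]
  L1: h(19,93)=(19*31+93)%997=682 h(17,17)=(17*31+17)%997=544 h(70,34)=(70*31+34)%997=210 h(47,47)=(47*31+47)%997=507 -> [682, 544, 210, 507]
  L2: h(682,544)=(682*31+544)%997=749 h(210,507)=(210*31+507)%997=38 -> [749, 38]
  L3: h(749,38)=(749*31+38)%997=326 -> [326]
  root = 326 != target 964
Candidate C produces the target root.

Answer: C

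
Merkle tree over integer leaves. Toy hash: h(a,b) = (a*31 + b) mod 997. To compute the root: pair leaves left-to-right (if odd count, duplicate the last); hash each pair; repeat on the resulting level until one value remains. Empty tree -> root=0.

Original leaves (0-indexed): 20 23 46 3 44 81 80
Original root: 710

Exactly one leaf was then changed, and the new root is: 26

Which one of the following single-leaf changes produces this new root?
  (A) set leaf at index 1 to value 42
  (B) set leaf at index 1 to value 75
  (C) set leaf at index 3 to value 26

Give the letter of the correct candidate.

Original leaves: [20, 23, 46, 3, 44, 81, 80]
Target new root: 26
Try each candidate change and compute the resulting root:
Candidate A: set leaf[1] = 42 -> leaves = [20, 42, 46, 3, 44, 81, 80]
  L0: [20, 42, 46, 3, 44, 81, 80]
  L1: h(20,42)=(20*31+42)%997=662 h(46,3)=(46*31+3)%997=432 h(44,81)=(44*31+81)%997=448 h(80,80)=(80*31+80)%997=566 -> [662, 432, 448, 566]
  L2: h(662,432)=(662*31+432)%997=17 h(448,566)=(448*31+566)%997=496 -> [17, 496]
  L3: h(17,496)=(17*31+496)%997=26 -> [26]
  root = 26 == target 26  ** MATCH **
Candidate B: set leaf[1] = 75 -> leaves = [20, 75, 46, 3, 44, 81, 80]
  L0: [20, 75, 46, 3, 44, 81, 80]
  L1: h(20,75)=(20*31+75)%997=695 h(46,3)=(46*31+3)%997=432 h(44,81)=(44*31+81)%997=448 h(80,80)=(80*31+80)%997=566 -> [695, 432, 448, 566]
  L2: h(695,432)=(695*31+432)%997=43 h(448,566)=(448*31+566)%997=496 -> [43, 496]
  L3: h(43,496)=(43*31+496)%997=832 -> [832]
  root = 832 != target 26
Candidate C: set leaf[3] = 26 -> leaves = [20, 23, 46, 26, 44, 81, 80]
  L0: [20, 23, 46, 26, 44, 81, 80]
  L1: h(20,23)=(20*31+23)%997=643 h(46,26)=(46*31+26)%997=455 h(44,81)=(44*31+81)%997=448 h(80,80)=(80*31+80)%997=566 -> [643, 455, 448, 566]
  L2: h(643,455)=(643*31+455)%997=448 h(448,566)=(448*31+566)%997=496 -> [448, 496]
  L3: h(448,496)=(448*31+496)%997=426 -> [426]
  root = 426 != target 26
Candidate A produces the target root.

Answer: A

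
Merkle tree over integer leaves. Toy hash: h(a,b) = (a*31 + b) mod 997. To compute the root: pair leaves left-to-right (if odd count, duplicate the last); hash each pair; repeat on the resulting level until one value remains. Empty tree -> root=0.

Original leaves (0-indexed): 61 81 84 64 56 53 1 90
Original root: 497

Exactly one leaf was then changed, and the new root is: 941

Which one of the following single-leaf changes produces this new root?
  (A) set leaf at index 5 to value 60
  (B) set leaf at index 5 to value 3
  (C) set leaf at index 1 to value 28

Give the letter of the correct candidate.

Original leaves: [61, 81, 84, 64, 56, 53, 1, 90]
Target new root: 941
Try each candidate change and compute the resulting root:
Candidate A: set leaf[5] = 60 -> leaves = [61, 81, 84, 64, 56, 60, 1, 90]
  L0: [61, 81, 84, 64, 56, 60, 1, 90]
  L1: h(61,81)=(61*31+81)%997=975 h(84,64)=(84*31+64)%997=674 h(56,60)=(56*31+60)%997=799 h(1,90)=(1*31+90)%997=121 -> [975, 674, 799, 121]
  L2: h(975,674)=(975*31+674)%997=989 h(799,121)=(799*31+121)%997=962 -> [989, 962]
  L3: h(989,962)=(989*31+962)%997=714 -> [714]
  root = 714 != target 941
Candidate B: set leaf[5] = 3 -> leaves = [61, 81, 84, 64, 56, 3, 1, 90]
  L0: [61, 81, 84, 64, 56, 3, 1, 90]
  L1: h(61,81)=(61*31+81)%997=975 h(84,64)=(84*31+64)%997=674 h(56,3)=(56*31+3)%997=742 h(1,90)=(1*31+90)%997=121 -> [975, 674, 742, 121]
  L2: h(975,674)=(975*31+674)%997=989 h(742,121)=(742*31+121)%997=192 -> [989, 192]
  L3: h(989,192)=(989*31+192)%997=941 -> [941]
  root = 941 == target 941  ** MATCH **
Candidate C: set leaf[1] = 28 -> leaves = [61, 28, 84, 64, 56, 53, 1, 90]
  L0: [61, 28, 84, 64, 56, 53, 1, 90]
  L1: h(61,28)=(61*31+28)%997=922 h(84,64)=(84*31+64)%997=674 h(56,53)=(56*31+53)%997=792 h(1,90)=(1*31+90)%997=121 -> [922, 674, 792, 121]
  L2: h(922,674)=(922*31+674)%997=343 h(792,121)=(792*31+121)%997=745 -> [343, 745]
  L3: h(343,745)=(343*31+745)%997=411 -> [411]
  root = 411 != target 941
Candidate B produces the target root.

Answer: B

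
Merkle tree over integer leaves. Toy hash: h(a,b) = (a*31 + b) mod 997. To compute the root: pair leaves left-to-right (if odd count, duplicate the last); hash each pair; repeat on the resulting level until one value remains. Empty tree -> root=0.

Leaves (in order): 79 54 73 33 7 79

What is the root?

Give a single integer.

L0: [79, 54, 73, 33, 7, 79]
L1: h(79,54)=(79*31+54)%997=509 h(73,33)=(73*31+33)%997=302 h(7,79)=(7*31+79)%997=296 -> [509, 302, 296]
L2: h(509,302)=(509*31+302)%997=129 h(296,296)=(296*31+296)%997=499 -> [129, 499]
L3: h(129,499)=(129*31+499)%997=510 -> [510]

Answer: 510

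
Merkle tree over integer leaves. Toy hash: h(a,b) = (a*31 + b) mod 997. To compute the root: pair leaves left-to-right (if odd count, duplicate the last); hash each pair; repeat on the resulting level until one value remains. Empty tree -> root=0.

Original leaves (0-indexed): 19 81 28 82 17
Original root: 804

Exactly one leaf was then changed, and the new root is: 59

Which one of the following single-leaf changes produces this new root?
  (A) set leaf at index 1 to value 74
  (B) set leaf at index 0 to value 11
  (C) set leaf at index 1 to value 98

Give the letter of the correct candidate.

Original leaves: [19, 81, 28, 82, 17]
Target new root: 59
Try each candidate change and compute the resulting root:
Candidate A: set leaf[1] = 74 -> leaves = [19, 74, 28, 82, 17]
  L0: [19, 74, 28, 82, 17]
  L1: h(19,74)=(19*31+74)%997=663 h(28,82)=(28*31+82)%997=950 h(17,17)=(17*31+17)%997=544 -> [663, 950, 544]
  L2: h(663,950)=(663*31+950)%997=566 h(544,544)=(544*31+544)%997=459 -> [566, 459]
  L3: h(566,459)=(566*31+459)%997=59 -> [59]
  root = 59 == target 59  ** MATCH **
Candidate B: set leaf[0] = 11 -> leaves = [11, 81, 28, 82, 17]
  L0: [11, 81, 28, 82, 17]
  L1: h(11,81)=(11*31+81)%997=422 h(28,82)=(28*31+82)%997=950 h(17,17)=(17*31+17)%997=544 -> [422, 950, 544]
  L2: h(422,950)=(422*31+950)%997=74 h(544,544)=(544*31+544)%997=459 -> [74, 459]
  L3: h(74,459)=(74*31+459)%997=759 -> [759]
  root = 759 != target 59
Candidate C: set leaf[1] = 98 -> leaves = [19, 98, 28, 82, 17]
  L0: [19, 98, 28, 82, 17]
  L1: h(19,98)=(19*31+98)%997=687 h(28,82)=(28*31+82)%997=950 h(17,17)=(17*31+17)%997=544 -> [687, 950, 544]
  L2: h(687,950)=(687*31+950)%997=313 h(544,544)=(544*31+544)%997=459 -> [313, 459]
  L3: h(313,459)=(313*31+459)%997=192 -> [192]
  root = 192 != target 59
Candidate A produces the target root.

Answer: A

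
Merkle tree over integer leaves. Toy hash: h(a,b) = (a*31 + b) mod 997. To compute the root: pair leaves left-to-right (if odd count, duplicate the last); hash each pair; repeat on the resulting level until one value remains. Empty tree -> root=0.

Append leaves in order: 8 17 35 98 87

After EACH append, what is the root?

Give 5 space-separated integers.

After append 8 (leaves=[8]):
  L0: [8]
  root=8
After append 17 (leaves=[8, 17]):
  L0: [8, 17]
  L1: h(8,17)=(8*31+17)%997=265 -> [265]
  root=265
After append 35 (leaves=[8, 17, 35]):
  L0: [8, 17, 35]
  L1: h(8,17)=(8*31+17)%997=265 h(35,35)=(35*31+35)%997=123 -> [265, 123]
  L2: h(265,123)=(265*31+123)%997=362 -> [362]
  root=362
After append 98 (leaves=[8, 17, 35, 98]):
  L0: [8, 17, 35, 98]
  L1: h(8,17)=(8*31+17)%997=265 h(35,98)=(35*31+98)%997=186 -> [265, 186]
  L2: h(265,186)=(265*31+186)%997=425 -> [425]
  root=425
After append 87 (leaves=[8, 17, 35, 98, 87]):
  L0: [8, 17, 35, 98, 87]
  L1: h(8,17)=(8*31+17)%997=265 h(35,98)=(35*31+98)%997=186 h(87,87)=(87*31+87)%997=790 -> [265, 186, 790]
  L2: h(265,186)=(265*31+186)%997=425 h(790,790)=(790*31+790)%997=355 -> [425, 355]
  L3: h(425,355)=(425*31+355)%997=569 -> [569]
  root=569

Answer: 8 265 362 425 569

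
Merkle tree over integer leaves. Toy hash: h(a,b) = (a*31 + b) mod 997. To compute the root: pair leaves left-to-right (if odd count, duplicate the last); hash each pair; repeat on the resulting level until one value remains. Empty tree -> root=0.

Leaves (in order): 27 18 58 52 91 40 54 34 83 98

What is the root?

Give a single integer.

Answer: 283

Derivation:
L0: [27, 18, 58, 52, 91, 40, 54, 34, 83, 98]
L1: h(27,18)=(27*31+18)%997=855 h(58,52)=(58*31+52)%997=853 h(91,40)=(91*31+40)%997=867 h(54,34)=(54*31+34)%997=711 h(83,98)=(83*31+98)%997=677 -> [855, 853, 867, 711, 677]
L2: h(855,853)=(855*31+853)%997=439 h(867,711)=(867*31+711)%997=669 h(677,677)=(677*31+677)%997=727 -> [439, 669, 727]
L3: h(439,669)=(439*31+669)%997=320 h(727,727)=(727*31+727)%997=333 -> [320, 333]
L4: h(320,333)=(320*31+333)%997=283 -> [283]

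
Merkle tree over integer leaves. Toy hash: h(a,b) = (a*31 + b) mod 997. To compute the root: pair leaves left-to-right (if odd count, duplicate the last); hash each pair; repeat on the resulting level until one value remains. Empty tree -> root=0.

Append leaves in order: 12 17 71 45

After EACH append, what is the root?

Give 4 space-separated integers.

After append 12 (leaves=[12]):
  L0: [12]
  root=12
After append 17 (leaves=[12, 17]):
  L0: [12, 17]
  L1: h(12,17)=(12*31+17)%997=389 -> [389]
  root=389
After append 71 (leaves=[12, 17, 71]):
  L0: [12, 17, 71]
  L1: h(12,17)=(12*31+17)%997=389 h(71,71)=(71*31+71)%997=278 -> [389, 278]
  L2: h(389,278)=(389*31+278)%997=373 -> [373]
  root=373
After append 45 (leaves=[12, 17, 71, 45]):
  L0: [12, 17, 71, 45]
  L1: h(12,17)=(12*31+17)%997=389 h(71,45)=(71*31+45)%997=252 -> [389, 252]
  L2: h(389,252)=(389*31+252)%997=347 -> [347]
  root=347

Answer: 12 389 373 347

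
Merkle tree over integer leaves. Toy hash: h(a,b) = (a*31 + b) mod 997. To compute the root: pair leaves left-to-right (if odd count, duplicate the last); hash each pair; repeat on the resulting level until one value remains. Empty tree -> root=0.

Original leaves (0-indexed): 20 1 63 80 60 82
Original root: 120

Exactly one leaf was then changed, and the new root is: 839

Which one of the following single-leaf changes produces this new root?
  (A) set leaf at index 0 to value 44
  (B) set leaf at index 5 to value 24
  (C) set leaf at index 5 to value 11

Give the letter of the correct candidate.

Original leaves: [20, 1, 63, 80, 60, 82]
Target new root: 839
Try each candidate change and compute the resulting root:
Candidate A: set leaf[0] = 44 -> leaves = [44, 1, 63, 80, 60, 82]
  L0: [44, 1, 63, 80, 60, 82]
  L1: h(44,1)=(44*31+1)%997=368 h(63,80)=(63*31+80)%997=39 h(60,82)=(60*31+82)%997=945 -> [368, 39, 945]
  L2: h(368,39)=(368*31+39)%997=480 h(945,945)=(945*31+945)%997=330 -> [480, 330]
  L3: h(480,330)=(480*31+330)%997=255 -> [255]
  root = 255 != target 839
Candidate B: set leaf[5] = 24 -> leaves = [20, 1, 63, 80, 60, 24]
  L0: [20, 1, 63, 80, 60, 24]
  L1: h(20,1)=(20*31+1)%997=621 h(63,80)=(63*31+80)%997=39 h(60,24)=(60*31+24)%997=887 -> [621, 39, 887]
  L2: h(621,39)=(621*31+39)%997=347 h(887,887)=(887*31+887)%997=468 -> [347, 468]
  L3: h(347,468)=(347*31+468)%997=258 -> [258]
  root = 258 != target 839
Candidate C: set leaf[5] = 11 -> leaves = [20, 1, 63, 80, 60, 11]
  L0: [20, 1, 63, 80, 60, 11]
  L1: h(20,1)=(20*31+1)%997=621 h(63,80)=(63*31+80)%997=39 h(60,11)=(60*31+11)%997=874 -> [621, 39, 874]
  L2: h(621,39)=(621*31+39)%997=347 h(874,874)=(874*31+874)%997=52 -> [347, 52]
  L3: h(347,52)=(347*31+52)%997=839 -> [839]
  root = 839 == target 839  ** MATCH **
Candidate C produces the target root.

Answer: C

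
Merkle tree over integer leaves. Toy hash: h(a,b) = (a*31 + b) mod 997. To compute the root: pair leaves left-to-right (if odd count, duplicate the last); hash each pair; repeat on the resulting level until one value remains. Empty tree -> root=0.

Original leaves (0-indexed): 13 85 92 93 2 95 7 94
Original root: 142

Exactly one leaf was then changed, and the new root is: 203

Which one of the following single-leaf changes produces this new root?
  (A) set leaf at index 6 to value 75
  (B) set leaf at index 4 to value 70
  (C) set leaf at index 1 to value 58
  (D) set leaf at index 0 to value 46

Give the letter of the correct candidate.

Answer: D

Derivation:
Original leaves: [13, 85, 92, 93, 2, 95, 7, 94]
Target new root: 203
Try each candidate change and compute the resulting root:
Candidate A: set leaf[6] = 75 -> leaves = [13, 85, 92, 93, 2, 95, 75, 94]
  L0: [13, 85, 92, 93, 2, 95, 75, 94]
  L1: h(13,85)=(13*31+85)%997=488 h(92,93)=(92*31+93)%997=951 h(2,95)=(2*31+95)%997=157 h(75,94)=(75*31+94)%997=425 -> [488, 951, 157, 425]
  L2: h(488,951)=(488*31+951)%997=127 h(157,425)=(157*31+425)%997=307 -> [127, 307]
  L3: h(127,307)=(127*31+307)%997=256 -> [256]
  root = 256 != target 203
Candidate B: set leaf[4] = 70 -> leaves = [13, 85, 92, 93, 70, 95, 7, 94]
  L0: [13, 85, 92, 93, 70, 95, 7, 94]
  L1: h(13,85)=(13*31+85)%997=488 h(92,93)=(92*31+93)%997=951 h(70,95)=(70*31+95)%997=271 h(7,94)=(7*31+94)%997=311 -> [488, 951, 271, 311]
  L2: h(488,951)=(488*31+951)%997=127 h(271,311)=(271*31+311)%997=736 -> [127, 736]
  L3: h(127,736)=(127*31+736)%997=685 -> [685]
  root = 685 != target 203
Candidate C: set leaf[1] = 58 -> leaves = [13, 58, 92, 93, 2, 95, 7, 94]
  L0: [13, 58, 92, 93, 2, 95, 7, 94]
  L1: h(13,58)=(13*31+58)%997=461 h(92,93)=(92*31+93)%997=951 h(2,95)=(2*31+95)%997=157 h(7,94)=(7*31+94)%997=311 -> [461, 951, 157, 311]
  L2: h(461,951)=(461*31+951)%997=287 h(157,311)=(157*31+311)%997=193 -> [287, 193]
  L3: h(287,193)=(287*31+193)%997=117 -> [117]
  root = 117 != target 203
Candidate D: set leaf[0] = 46 -> leaves = [46, 85, 92, 93, 2, 95, 7, 94]
  L0: [46, 85, 92, 93, 2, 95, 7, 94]
  L1: h(46,85)=(46*31+85)%997=514 h(92,93)=(92*31+93)%997=951 h(2,95)=(2*31+95)%997=157 h(7,94)=(7*31+94)%997=311 -> [514, 951, 157, 311]
  L2: h(514,951)=(514*31+951)%997=933 h(157,311)=(157*31+311)%997=193 -> [933, 193]
  L3: h(933,193)=(933*31+193)%997=203 -> [203]
  root = 203 == target 203  ** MATCH **
Candidate D produces the target root.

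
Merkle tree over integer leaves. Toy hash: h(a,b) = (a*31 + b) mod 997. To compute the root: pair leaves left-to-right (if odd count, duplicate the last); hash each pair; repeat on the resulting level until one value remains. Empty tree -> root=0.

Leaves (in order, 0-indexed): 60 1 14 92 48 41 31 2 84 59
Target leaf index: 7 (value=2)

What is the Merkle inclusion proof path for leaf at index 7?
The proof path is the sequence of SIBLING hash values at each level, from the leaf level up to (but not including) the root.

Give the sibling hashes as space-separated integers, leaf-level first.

Answer: 31 532 391 117

Derivation:
L0 (leaves): [60, 1, 14, 92, 48, 41, 31, 2, 84, 59], target index=7
L1: h(60,1)=(60*31+1)%997=864 [pair 0] h(14,92)=(14*31+92)%997=526 [pair 1] h(48,41)=(48*31+41)%997=532 [pair 2] h(31,2)=(31*31+2)%997=963 [pair 3] h(84,59)=(84*31+59)%997=669 [pair 4] -> [864, 526, 532, 963, 669]
  Sibling for proof at L0: 31
L2: h(864,526)=(864*31+526)%997=391 [pair 0] h(532,963)=(532*31+963)%997=506 [pair 1] h(669,669)=(669*31+669)%997=471 [pair 2] -> [391, 506, 471]
  Sibling for proof at L1: 532
L3: h(391,506)=(391*31+506)%997=663 [pair 0] h(471,471)=(471*31+471)%997=117 [pair 1] -> [663, 117]
  Sibling for proof at L2: 391
L4: h(663,117)=(663*31+117)%997=730 [pair 0] -> [730]
  Sibling for proof at L3: 117
Root: 730
Proof path (sibling hashes from leaf to root): [31, 532, 391, 117]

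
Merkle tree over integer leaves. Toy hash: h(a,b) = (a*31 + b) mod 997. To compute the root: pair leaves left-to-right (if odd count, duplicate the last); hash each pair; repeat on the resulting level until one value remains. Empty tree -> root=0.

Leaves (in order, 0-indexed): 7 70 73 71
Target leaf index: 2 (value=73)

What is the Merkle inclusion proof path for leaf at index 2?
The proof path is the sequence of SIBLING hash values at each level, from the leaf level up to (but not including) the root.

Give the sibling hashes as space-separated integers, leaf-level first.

L0 (leaves): [7, 70, 73, 71], target index=2
L1: h(7,70)=(7*31+70)%997=287 [pair 0] h(73,71)=(73*31+71)%997=340 [pair 1] -> [287, 340]
  Sibling for proof at L0: 71
L2: h(287,340)=(287*31+340)%997=264 [pair 0] -> [264]
  Sibling for proof at L1: 287
Root: 264
Proof path (sibling hashes from leaf to root): [71, 287]

Answer: 71 287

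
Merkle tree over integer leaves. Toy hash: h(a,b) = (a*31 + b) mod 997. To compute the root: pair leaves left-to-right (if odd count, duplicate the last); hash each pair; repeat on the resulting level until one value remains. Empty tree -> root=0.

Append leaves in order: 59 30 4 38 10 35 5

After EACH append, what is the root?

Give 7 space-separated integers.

Answer: 59 862 928 962 182 982 797

Derivation:
After append 59 (leaves=[59]):
  L0: [59]
  root=59
After append 30 (leaves=[59, 30]):
  L0: [59, 30]
  L1: h(59,30)=(59*31+30)%997=862 -> [862]
  root=862
After append 4 (leaves=[59, 30, 4]):
  L0: [59, 30, 4]
  L1: h(59,30)=(59*31+30)%997=862 h(4,4)=(4*31+4)%997=128 -> [862, 128]
  L2: h(862,128)=(862*31+128)%997=928 -> [928]
  root=928
After append 38 (leaves=[59, 30, 4, 38]):
  L0: [59, 30, 4, 38]
  L1: h(59,30)=(59*31+30)%997=862 h(4,38)=(4*31+38)%997=162 -> [862, 162]
  L2: h(862,162)=(862*31+162)%997=962 -> [962]
  root=962
After append 10 (leaves=[59, 30, 4, 38, 10]):
  L0: [59, 30, 4, 38, 10]
  L1: h(59,30)=(59*31+30)%997=862 h(4,38)=(4*31+38)%997=162 h(10,10)=(10*31+10)%997=320 -> [862, 162, 320]
  L2: h(862,162)=(862*31+162)%997=962 h(320,320)=(320*31+320)%997=270 -> [962, 270]
  L3: h(962,270)=(962*31+270)%997=182 -> [182]
  root=182
After append 35 (leaves=[59, 30, 4, 38, 10, 35]):
  L0: [59, 30, 4, 38, 10, 35]
  L1: h(59,30)=(59*31+30)%997=862 h(4,38)=(4*31+38)%997=162 h(10,35)=(10*31+35)%997=345 -> [862, 162, 345]
  L2: h(862,162)=(862*31+162)%997=962 h(345,345)=(345*31+345)%997=73 -> [962, 73]
  L3: h(962,73)=(962*31+73)%997=982 -> [982]
  root=982
After append 5 (leaves=[59, 30, 4, 38, 10, 35, 5]):
  L0: [59, 30, 4, 38, 10, 35, 5]
  L1: h(59,30)=(59*31+30)%997=862 h(4,38)=(4*31+38)%997=162 h(10,35)=(10*31+35)%997=345 h(5,5)=(5*31+5)%997=160 -> [862, 162, 345, 160]
  L2: h(862,162)=(862*31+162)%997=962 h(345,160)=(345*31+160)%997=885 -> [962, 885]
  L3: h(962,885)=(962*31+885)%997=797 -> [797]
  root=797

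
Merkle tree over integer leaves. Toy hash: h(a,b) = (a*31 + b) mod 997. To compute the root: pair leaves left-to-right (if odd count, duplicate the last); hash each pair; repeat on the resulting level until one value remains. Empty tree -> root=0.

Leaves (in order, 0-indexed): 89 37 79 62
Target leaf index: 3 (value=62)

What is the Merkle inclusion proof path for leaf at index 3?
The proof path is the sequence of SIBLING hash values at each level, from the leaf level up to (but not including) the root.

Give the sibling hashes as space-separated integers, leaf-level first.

Answer: 79 802

Derivation:
L0 (leaves): [89, 37, 79, 62], target index=3
L1: h(89,37)=(89*31+37)%997=802 [pair 0] h(79,62)=(79*31+62)%997=517 [pair 1] -> [802, 517]
  Sibling for proof at L0: 79
L2: h(802,517)=(802*31+517)%997=454 [pair 0] -> [454]
  Sibling for proof at L1: 802
Root: 454
Proof path (sibling hashes from leaf to root): [79, 802]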